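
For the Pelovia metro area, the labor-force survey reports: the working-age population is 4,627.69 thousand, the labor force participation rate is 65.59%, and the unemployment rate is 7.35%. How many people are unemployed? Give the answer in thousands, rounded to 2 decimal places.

About 223.09 thousand are unemployed.

Labor force = 0.6559 × 4,627.69 = 3,035.30 thousand.
Unemployed = 0.0735 × 3,035.30 ≈ 223.09 thousand.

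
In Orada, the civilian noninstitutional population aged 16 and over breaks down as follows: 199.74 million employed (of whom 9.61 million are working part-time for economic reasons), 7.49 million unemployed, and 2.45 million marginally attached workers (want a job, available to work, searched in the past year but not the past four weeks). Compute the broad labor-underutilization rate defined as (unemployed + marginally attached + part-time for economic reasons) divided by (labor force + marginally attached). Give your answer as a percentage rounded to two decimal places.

Labor force = 199.74 + 7.49 = 207.23 million.
Numerator = 7.49 + 2.45 + 9.61 = 19.55 million.
Denominator = 207.23 + 2.45 = 209.68 million.
Broad rate = 19.55 / 209.68 = 9.32%.

Broad underutilization rate ≈ 9.32%.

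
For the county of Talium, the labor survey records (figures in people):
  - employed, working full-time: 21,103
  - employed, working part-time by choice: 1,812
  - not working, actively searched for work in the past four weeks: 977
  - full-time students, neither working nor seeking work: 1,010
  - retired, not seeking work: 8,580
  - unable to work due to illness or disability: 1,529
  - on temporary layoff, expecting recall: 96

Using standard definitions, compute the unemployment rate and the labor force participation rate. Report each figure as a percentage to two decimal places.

Employed = 21,103 + 1,812 = 22,915.
Unemployed = 977 + 96 = 1,073 (jobless and actively searching, or on temporary layoff).
Labor force = 22,915 + 1,073 = 23,988.
Not in labor force = 1,010 + 8,580 + 1,529 = 11,119 (those not working and not actively searching are outside the labor force).
Civilian working-age population = 23,988 + 11,119 = 35,107.
Unemployment rate = 1,073 / 23,988 = 4.47%.
Labor force participation rate = 23,988 / 35,107 = 68.33%.

Unemployment rate ≈ 4.47%; labor force participation rate ≈ 68.33%.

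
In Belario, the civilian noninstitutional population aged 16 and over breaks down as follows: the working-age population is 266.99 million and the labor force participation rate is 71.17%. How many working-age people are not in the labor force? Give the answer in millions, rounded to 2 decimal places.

Share not in the labor force = 1 − 0.7117 = 0.2883.
Not in labor force = 0.2883 × 266.99 ≈ 76.97 million.

About 76.97 million are not in the labor force.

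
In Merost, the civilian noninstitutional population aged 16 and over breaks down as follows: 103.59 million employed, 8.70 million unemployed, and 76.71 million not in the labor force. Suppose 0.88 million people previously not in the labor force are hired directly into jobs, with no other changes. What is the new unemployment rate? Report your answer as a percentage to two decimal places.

New unemployment rate ≈ 7.69%.

Initially, labor force = 103.59 + 8.70 = 112.29 million, so u = 8.70/112.29 = 7.75%.
After the change, employed and labor force both rise by 0.88; unemployed unchanged → E = 104.47, U = 8.70, labor force = 113.17 million.
New unemployment rate = 8.70 / 113.17 = 7.69%.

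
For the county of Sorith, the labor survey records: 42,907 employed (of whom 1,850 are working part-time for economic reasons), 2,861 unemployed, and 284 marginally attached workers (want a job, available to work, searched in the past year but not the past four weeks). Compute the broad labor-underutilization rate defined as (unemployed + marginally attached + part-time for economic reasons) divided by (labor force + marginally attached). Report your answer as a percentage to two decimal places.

Broad underutilization rate ≈ 10.85%.

Labor force = 42,907 + 2,861 = 45,768.
Numerator = 2,861 + 284 + 1,850 = 4,995.
Denominator = 45,768 + 284 = 46,052.
Broad rate = 4,995 / 46,052 = 10.85%.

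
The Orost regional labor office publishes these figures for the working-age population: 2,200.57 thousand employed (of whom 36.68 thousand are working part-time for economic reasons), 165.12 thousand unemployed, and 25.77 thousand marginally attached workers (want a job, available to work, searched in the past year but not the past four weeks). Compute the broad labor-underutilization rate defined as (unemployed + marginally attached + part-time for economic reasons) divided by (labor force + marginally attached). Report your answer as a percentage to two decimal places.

Labor force = 2,200.57 + 165.12 = 2,365.69 thousand.
Numerator = 165.12 + 25.77 + 36.68 = 227.57 thousand.
Denominator = 2,365.69 + 25.77 = 2,391.46 thousand.
Broad rate = 227.57 / 2,391.46 = 9.52%.

Broad underutilization rate ≈ 9.52%.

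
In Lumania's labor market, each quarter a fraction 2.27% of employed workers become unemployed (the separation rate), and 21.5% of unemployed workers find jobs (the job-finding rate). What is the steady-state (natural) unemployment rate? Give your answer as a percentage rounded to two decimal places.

At steady state the flows balance: s·E = f·U, so U/(E+U) = s/(s+f).
u* = 2.27 / (2.27 + 21.5) = 2.27 / 23.77 = 9.55%.

Steady-state unemployment rate ≈ 9.55%.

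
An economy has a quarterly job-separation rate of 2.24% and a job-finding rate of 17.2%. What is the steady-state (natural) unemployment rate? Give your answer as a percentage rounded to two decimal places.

Steady-state unemployment rate ≈ 11.52%.

At steady state the flows balance: s·E = f·U, so U/(E+U) = s/(s+f).
u* = 2.24 / (2.24 + 17.2) = 2.24 / 19.44 = 11.52%.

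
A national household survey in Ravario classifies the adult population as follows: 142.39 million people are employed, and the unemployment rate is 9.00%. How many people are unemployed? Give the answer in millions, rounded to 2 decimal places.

Let U be the number unemployed. The labor force is E + U, and U/(E+U) = 0.0900.
So U = 0.0900 × 142.39 / (1 − 0.0900) = 12.8151 / 0.9100 ≈ 14.08 million.

About 14.08 million are unemployed.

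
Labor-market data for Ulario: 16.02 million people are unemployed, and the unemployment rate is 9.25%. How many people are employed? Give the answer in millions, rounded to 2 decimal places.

About 157.17 million are employed.

Labor force = U / u = 16.02 / 0.0925 ≈ 173.19 million.
Employed = labor force − unemployed = 173.19 − 16.02 = 157.17 million.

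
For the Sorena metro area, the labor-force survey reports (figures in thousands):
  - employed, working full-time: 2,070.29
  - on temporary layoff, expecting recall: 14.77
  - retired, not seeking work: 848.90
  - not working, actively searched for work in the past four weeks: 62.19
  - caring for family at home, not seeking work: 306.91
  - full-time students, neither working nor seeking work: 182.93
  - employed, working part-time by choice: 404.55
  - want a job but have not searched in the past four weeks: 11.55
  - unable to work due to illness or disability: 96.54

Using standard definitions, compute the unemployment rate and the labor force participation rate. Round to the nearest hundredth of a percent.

Unemployment rate ≈ 3.02%; labor force participation rate ≈ 63.82%.

Employed = 2,070.29 + 404.55 = 2,474.84 thousand.
Unemployed = 14.77 + 62.19 = 76.96 thousand (jobless and actively searching, or on temporary layoff).
Labor force = 2,474.84 + 76.96 = 2,551.80 thousand.
Not in labor force = 848.90 + 306.91 + 182.93 + 11.55 + 96.54 = 1,446.83 thousand (those not working and not actively searching are outside the labor force — including those who want a job but have given up searching).
Civilian working-age population = 2,551.80 + 1,446.83 = 3,998.63 thousand.
Unemployment rate = 76.96 / 2,551.80 = 3.02%.
Labor force participation rate = 2,551.80 / 3,998.63 = 63.82%.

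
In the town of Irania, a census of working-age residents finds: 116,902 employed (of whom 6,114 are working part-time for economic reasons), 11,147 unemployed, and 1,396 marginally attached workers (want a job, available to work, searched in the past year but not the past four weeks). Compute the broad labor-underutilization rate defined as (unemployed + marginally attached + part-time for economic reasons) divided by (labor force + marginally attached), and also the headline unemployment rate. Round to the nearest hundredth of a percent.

Broad underutilization rate ≈ 14.41%; headline unemployment rate ≈ 8.71%.

Labor force = 116,902 + 11,147 = 128,049.
Numerator = 11,147 + 1,396 + 6,114 = 18,657.
Denominator = 128,049 + 1,396 = 129,445.
Broad rate = 18,657 / 129,445 = 14.41%.
Headline unemployment rate = 11,147 / 128,049 = 8.71%.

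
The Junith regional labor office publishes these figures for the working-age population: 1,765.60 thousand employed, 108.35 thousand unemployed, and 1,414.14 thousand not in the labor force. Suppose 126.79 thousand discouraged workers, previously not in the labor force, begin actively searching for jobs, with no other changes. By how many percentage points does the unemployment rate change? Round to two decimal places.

The unemployment rate changes by +5.97 percentage points.

Initially, labor force = 1,765.60 + 108.35 = 1,873.95 thousand, so u = 108.35/1,873.95 = 5.78%.
After the change, unemployed and labor force both rise by 126.79 → E = 1,765.60, U = 235.14, labor force = 2,000.74 thousand.
New unemployment rate = 235.14 / 2,000.74 = 11.75%.
Change = 11.75% − 5.78% = +5.97 percentage points.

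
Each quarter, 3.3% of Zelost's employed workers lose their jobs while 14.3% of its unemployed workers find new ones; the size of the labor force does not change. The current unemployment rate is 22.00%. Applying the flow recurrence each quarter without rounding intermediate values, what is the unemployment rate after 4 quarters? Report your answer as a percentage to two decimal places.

With a fixed labor force, u_{t+1} = u_t + s·(1−u_t) − f·u_t = u_t·(1−s−f) + s.
Here 1−s−f = 0.824 and s = 0.033.
u_1 = 0.220000 × 0.824 + 0.033 = 0.214280.
u_2 = 0.214280 × 0.824 + 0.033 = 0.209567.
u_3 = 0.209567 × 0.824 + 0.033 = 0.205683.
u_4 = 0.205683 × 0.824 + 0.033 = 0.202483.

Unemployment rate after four quarters ≈ 20.25%.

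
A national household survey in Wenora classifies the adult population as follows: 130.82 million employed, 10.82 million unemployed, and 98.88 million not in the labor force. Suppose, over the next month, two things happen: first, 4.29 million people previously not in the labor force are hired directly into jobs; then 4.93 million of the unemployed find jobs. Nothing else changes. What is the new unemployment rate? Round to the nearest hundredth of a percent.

Initially, labor force = 130.82 + 10.82 = 141.64 million, so u = 10.82/141.64 = 7.64%.
After the first change, employed and labor force both rise by 4.29; unemployed unchanged → E = 135.11, U = 10.82, labor force = 145.93 million.
After the second change, unemployed falls and employed rises by 4.93; labor force unchanged → E = 140.04, U = 5.89, labor force = 145.93 million.
New unemployment rate = 5.89 / 145.93 = 4.04%.

New unemployment rate ≈ 4.04%.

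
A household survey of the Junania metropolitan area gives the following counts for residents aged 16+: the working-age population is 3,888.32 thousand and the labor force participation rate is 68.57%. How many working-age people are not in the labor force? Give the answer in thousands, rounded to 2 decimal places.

About 1,222.10 thousand are not in the labor force.

Share not in the labor force = 1 − 0.6857 = 0.3143.
Not in labor force = 0.3143 × 3,888.32 ≈ 1,222.10 thousand.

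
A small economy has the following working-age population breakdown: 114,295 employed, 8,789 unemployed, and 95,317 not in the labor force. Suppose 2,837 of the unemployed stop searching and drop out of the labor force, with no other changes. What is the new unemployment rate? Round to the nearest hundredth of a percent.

Initially, labor force = 114,295 + 8,789 = 123,084, so u = 8,789/123,084 = 7.14%.
After the change, unemployed and labor force both fall by 2,837 → E = 114,295, U = 5,952, labor force = 120,247.
New unemployment rate = 5,952 / 120,247 = 4.95%.

New unemployment rate ≈ 4.95%.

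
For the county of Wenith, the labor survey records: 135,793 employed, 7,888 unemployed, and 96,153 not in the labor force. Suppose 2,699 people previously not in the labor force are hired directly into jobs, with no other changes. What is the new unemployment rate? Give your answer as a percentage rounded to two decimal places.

Initially, labor force = 135,793 + 7,888 = 143,681, so u = 7,888/143,681 = 5.49%.
After the change, employed and labor force both rise by 2,699; unemployed unchanged → E = 138,492, U = 7,888, labor force = 146,380.
New unemployment rate = 7,888 / 146,380 = 5.39%.

New unemployment rate ≈ 5.39%.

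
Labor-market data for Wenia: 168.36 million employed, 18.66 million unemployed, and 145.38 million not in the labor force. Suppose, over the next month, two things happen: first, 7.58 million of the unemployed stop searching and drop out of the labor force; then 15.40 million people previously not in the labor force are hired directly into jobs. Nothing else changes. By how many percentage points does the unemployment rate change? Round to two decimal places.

Initially, labor force = 168.36 + 18.66 = 187.02 million, so u = 18.66/187.02 = 9.98%.
After the first change, unemployed and labor force both fall by 7.58 → E = 168.36, U = 11.08, labor force = 179.44 million.
After the second change, employed and labor force both rise by 15.40; unemployed unchanged → E = 183.76, U = 11.08, labor force = 194.84 million.
New unemployment rate = 11.08 / 194.84 = 5.69%.
Change = 5.69% − 9.98% = −4.29 percentage points.

The unemployment rate changes by −4.29 percentage points.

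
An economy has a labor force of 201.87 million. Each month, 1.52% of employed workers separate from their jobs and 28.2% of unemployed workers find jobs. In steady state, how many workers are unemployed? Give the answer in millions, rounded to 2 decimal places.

About 10.32 million are unemployed in steady state.

Steady-state unemployment rate u* = s/(s+f) = 1.52/(1.52+28.2) = 0.051144.
Unemployed = u* × labor force = 0.051144 × 201.87 ≈ 10.32 million.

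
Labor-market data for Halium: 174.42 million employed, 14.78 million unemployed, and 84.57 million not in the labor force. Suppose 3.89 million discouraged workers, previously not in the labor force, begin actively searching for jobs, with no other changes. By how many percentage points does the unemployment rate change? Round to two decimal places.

Initially, labor force = 174.42 + 14.78 = 189.20 million, so u = 14.78/189.20 = 7.81%.
After the change, unemployed and labor force both rise by 3.89 → E = 174.42, U = 18.67, labor force = 193.09 million.
New unemployment rate = 18.67 / 193.09 = 9.67%.
Change = 9.67% − 7.81% = +1.86 percentage points.

The unemployment rate changes by +1.86 percentage points.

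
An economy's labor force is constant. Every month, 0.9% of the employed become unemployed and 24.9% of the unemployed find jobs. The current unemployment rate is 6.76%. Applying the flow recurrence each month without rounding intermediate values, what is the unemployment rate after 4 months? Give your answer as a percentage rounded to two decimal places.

With a fixed labor force, u_{t+1} = u_t + s·(1−u_t) − f·u_t = u_t·(1−s−f) + s.
Here 1−s−f = 0.742 and s = 0.009.
u_1 = 0.067600 × 0.742 + 0.009 = 0.059159.
u_2 = 0.059159 × 0.742 + 0.009 = 0.052896.
u_3 = 0.052896 × 0.742 + 0.009 = 0.048249.
u_4 = 0.048249 × 0.742 + 0.009 = 0.044801.

Unemployment rate after four months ≈ 4.48%.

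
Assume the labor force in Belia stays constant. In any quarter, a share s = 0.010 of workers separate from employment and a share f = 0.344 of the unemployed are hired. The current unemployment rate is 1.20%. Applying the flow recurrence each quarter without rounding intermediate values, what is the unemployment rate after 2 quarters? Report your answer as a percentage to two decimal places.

Unemployment rate after two quarters ≈ 2.15%.

With a fixed labor force, u_{t+1} = u_t + s·(1−u_t) − f·u_t = u_t·(1−s−f) + s.
Here 1−s−f = 0.646 and s = 0.010.
u_1 = 0.012000 × 0.646 + 0.010 = 0.017752.
u_2 = 0.017752 × 0.646 + 0.010 = 0.021468.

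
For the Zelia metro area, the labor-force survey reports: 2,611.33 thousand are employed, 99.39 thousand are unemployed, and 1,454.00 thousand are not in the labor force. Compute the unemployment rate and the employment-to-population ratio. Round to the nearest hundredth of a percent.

Unemployment rate ≈ 3.67%; employment-population ratio ≈ 62.70%.

Labor force = employed + unemployed = 2,611.33 + 99.39 = 2,710.72 thousand.
Working-age population = 2,710.72 + 1,454.00 = 4,164.72 thousand.
Unemployment rate = 99.39 / 2,710.72 = 3.67%.
Employment-population ratio = 2,611.33 / 4,164.72 = 62.70%.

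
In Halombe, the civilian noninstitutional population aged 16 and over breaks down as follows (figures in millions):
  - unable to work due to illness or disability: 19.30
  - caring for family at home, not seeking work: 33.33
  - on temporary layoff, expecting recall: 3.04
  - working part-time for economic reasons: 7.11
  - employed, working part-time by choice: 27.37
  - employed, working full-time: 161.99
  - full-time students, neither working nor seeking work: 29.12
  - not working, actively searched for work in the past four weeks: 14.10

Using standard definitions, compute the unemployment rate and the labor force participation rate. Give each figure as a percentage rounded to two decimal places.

Employed = 7.11 + 27.37 + 161.99 = 196.47 million (anyone who worked, including part-time for economic reasons, counts as employed).
Unemployed = 3.04 + 14.10 = 17.14 million (jobless and actively searching, or on temporary layoff).
Labor force = 196.47 + 17.14 = 213.61 million.
Not in labor force = 19.30 + 33.33 + 29.12 = 81.75 million (those not working and not actively searching are outside the labor force).
Civilian working-age population = 213.61 + 81.75 = 295.36 million.
Unemployment rate = 17.14 / 213.61 = 8.02%.
Labor force participation rate = 213.61 / 295.36 = 72.32%.

Unemployment rate ≈ 8.02%; labor force participation rate ≈ 72.32%.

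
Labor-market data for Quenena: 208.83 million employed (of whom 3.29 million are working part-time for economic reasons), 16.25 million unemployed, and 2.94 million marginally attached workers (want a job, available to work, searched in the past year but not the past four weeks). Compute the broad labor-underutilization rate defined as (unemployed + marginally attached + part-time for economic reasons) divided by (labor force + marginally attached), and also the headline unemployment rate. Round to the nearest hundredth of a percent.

Broad underutilization rate ≈ 9.86%; headline unemployment rate ≈ 7.22%.

Labor force = 208.83 + 16.25 = 225.08 million.
Numerator = 16.25 + 2.94 + 3.29 = 22.48 million.
Denominator = 225.08 + 2.94 = 228.02 million.
Broad rate = 22.48 / 228.02 = 9.86%.
Headline unemployment rate = 16.25 / 225.08 = 7.22%.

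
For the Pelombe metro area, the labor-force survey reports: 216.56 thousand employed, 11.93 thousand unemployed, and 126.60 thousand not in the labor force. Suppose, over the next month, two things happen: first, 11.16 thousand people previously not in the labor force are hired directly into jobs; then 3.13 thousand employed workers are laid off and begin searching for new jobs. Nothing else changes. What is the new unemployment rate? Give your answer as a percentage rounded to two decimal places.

New unemployment rate ≈ 6.28%.

Initially, labor force = 216.56 + 11.93 = 228.49 thousand, so u = 11.93/228.49 = 5.22%.
After the first change, employed and labor force both rise by 11.16; unemployed unchanged → E = 227.72, U = 11.93, labor force = 239.65 thousand.
After the second change, employed falls and unemployed rises by 3.13; labor force unchanged → E = 224.59, U = 15.06, labor force = 239.65 thousand.
New unemployment rate = 15.06 / 239.65 = 6.28%.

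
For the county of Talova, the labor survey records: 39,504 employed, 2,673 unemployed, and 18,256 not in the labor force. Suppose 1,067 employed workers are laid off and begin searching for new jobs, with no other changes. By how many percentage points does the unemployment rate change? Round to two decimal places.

The unemployment rate changes by +2.53 percentage points.

Initially, labor force = 39,504 + 2,673 = 42,177, so u = 2,673/42,177 = 6.34%.
After the change, employed falls and unemployed rises by 1,067; labor force unchanged → E = 38,437, U = 3,740, labor force = 42,177.
New unemployment rate = 3,740 / 42,177 = 8.87%.
Change = 8.87% − 6.34% = +2.53 percentage points.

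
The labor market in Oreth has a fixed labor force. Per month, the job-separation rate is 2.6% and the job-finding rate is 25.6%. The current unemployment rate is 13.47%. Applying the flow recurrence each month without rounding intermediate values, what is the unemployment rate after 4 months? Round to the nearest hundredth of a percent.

Unemployment rate after four months ≈ 10.35%.

With a fixed labor force, u_{t+1} = u_t + s·(1−u_t) − f·u_t = u_t·(1−s−f) + s.
Here 1−s−f = 0.718 and s = 0.026.
u_1 = 0.134700 × 0.718 + 0.026 = 0.122715.
u_2 = 0.122715 × 0.718 + 0.026 = 0.114109.
u_3 = 0.114109 × 0.718 + 0.026 = 0.107930.
u_4 = 0.107930 × 0.718 + 0.026 = 0.103494.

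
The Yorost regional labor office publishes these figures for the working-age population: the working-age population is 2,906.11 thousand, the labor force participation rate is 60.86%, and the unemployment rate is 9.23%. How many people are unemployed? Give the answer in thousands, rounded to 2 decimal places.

Labor force = 0.6086 × 2,906.11 = 1,768.66 thousand.
Unemployed = 0.0923 × 1,768.66 ≈ 163.25 thousand.

About 163.25 thousand are unemployed.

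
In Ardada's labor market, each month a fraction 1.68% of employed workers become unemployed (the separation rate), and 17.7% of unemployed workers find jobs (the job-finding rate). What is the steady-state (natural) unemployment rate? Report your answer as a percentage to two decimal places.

Steady-state unemployment rate ≈ 8.67%.

At steady state the flows balance: s·E = f·U, so U/(E+U) = s/(s+f).
u* = 1.68 / (1.68 + 17.7) = 1.68 / 19.38 = 8.67%.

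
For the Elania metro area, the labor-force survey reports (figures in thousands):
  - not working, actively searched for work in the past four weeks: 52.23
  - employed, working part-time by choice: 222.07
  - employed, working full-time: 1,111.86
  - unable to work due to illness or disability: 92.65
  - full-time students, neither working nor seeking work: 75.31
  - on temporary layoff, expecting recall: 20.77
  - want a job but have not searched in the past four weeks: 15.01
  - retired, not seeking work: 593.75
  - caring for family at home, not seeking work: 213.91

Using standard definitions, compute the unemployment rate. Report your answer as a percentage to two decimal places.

Employed = 222.07 + 1,111.86 = 1,333.93 thousand.
Unemployed = 52.23 + 20.77 = 73.00 thousand (jobless and actively searching, or on temporary layoff).
Labor force = 1,333.93 + 73.00 = 1,406.93 thousand.
Unemployment rate = 73.00 / 1,406.93 = 5.19%.

Unemployment rate ≈ 5.19%.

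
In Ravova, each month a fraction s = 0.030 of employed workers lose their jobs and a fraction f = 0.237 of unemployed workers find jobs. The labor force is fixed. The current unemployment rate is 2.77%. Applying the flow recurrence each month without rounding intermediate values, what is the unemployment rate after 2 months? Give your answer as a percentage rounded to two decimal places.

Unemployment rate after two months ≈ 6.69%.

With a fixed labor force, u_{t+1} = u_t + s·(1−u_t) − f·u_t = u_t·(1−s−f) + s.
Here 1−s−f = 0.733 and s = 0.030.
u_1 = 0.027700 × 0.733 + 0.030 = 0.050304.
u_2 = 0.050304 × 0.733 + 0.030 = 0.066873.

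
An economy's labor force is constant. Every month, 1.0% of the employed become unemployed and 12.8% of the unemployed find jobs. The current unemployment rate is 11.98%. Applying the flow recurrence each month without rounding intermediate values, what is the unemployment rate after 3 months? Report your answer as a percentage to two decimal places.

With a fixed labor force, u_{t+1} = u_t + s·(1−u_t) − f·u_t = u_t·(1−s−f) + s.
Here 1−s−f = 0.862 and s = 0.010.
u_1 = 0.119800 × 0.862 + 0.010 = 0.113268.
u_2 = 0.113268 × 0.862 + 0.010 = 0.107637.
u_3 = 0.107637 × 0.862 + 0.010 = 0.102783.

Unemployment rate after three months ≈ 10.28%.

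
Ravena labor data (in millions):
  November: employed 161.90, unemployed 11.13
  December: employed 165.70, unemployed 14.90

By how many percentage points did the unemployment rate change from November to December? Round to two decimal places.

November: labor force = 161.90 + 11.13 = 173.03; u = 11.13/173.03 = 6.43%.
December: labor force = 165.70 + 14.90 = 180.60; u = 14.90/180.60 = 8.25%.
Change = 8.25% − 6.43% = +1.82 pp.

The unemployment rate changed by +1.82 percentage points.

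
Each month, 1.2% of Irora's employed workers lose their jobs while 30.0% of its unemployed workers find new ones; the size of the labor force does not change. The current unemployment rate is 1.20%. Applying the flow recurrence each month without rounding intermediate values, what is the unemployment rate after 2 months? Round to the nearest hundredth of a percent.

Unemployment rate after two months ≈ 2.59%.

With a fixed labor force, u_{t+1} = u_t + s·(1−u_t) − f·u_t = u_t·(1−s−f) + s.
Here 1−s−f = 0.688 and s = 0.012.
u_1 = 0.012000 × 0.688 + 0.012 = 0.020256.
u_2 = 0.020256 × 0.688 + 0.012 = 0.025936.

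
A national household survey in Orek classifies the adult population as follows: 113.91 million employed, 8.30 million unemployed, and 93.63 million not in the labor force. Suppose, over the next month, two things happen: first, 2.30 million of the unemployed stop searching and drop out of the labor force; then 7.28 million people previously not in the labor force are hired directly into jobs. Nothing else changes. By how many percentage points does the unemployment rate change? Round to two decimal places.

Initially, labor force = 113.91 + 8.30 = 122.21 million, so u = 8.30/122.21 = 6.79%.
After the first change, unemployed and labor force both fall by 2.30 → E = 113.91, U = 6.00, labor force = 119.91 million.
After the second change, employed and labor force both rise by 7.28; unemployed unchanged → E = 121.19, U = 6.00, labor force = 127.19 million.
New unemployment rate = 6.00 / 127.19 = 4.72%.
Change = 4.72% − 6.79% = −2.07 percentage points.

The unemployment rate changes by −2.07 percentage points.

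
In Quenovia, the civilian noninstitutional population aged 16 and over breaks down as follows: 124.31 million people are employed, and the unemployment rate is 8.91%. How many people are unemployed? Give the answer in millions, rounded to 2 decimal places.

About 12.16 million are unemployed.

Let U be the number unemployed. The labor force is E + U, and U/(E+U) = 0.0891.
So U = 0.0891 × 124.31 / (1 − 0.0891) = 11.0760 / 0.9109 ≈ 12.16 million.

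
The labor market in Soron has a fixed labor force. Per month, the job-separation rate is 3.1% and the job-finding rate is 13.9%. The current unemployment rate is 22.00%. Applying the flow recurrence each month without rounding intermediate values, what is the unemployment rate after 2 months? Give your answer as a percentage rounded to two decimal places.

With a fixed labor force, u_{t+1} = u_t + s·(1−u_t) − f·u_t = u_t·(1−s−f) + s.
Here 1−s−f = 0.830 and s = 0.031.
u_1 = 0.220000 × 0.830 + 0.031 = 0.213600.
u_2 = 0.213600 × 0.830 + 0.031 = 0.208288.

Unemployment rate after two months ≈ 20.83%.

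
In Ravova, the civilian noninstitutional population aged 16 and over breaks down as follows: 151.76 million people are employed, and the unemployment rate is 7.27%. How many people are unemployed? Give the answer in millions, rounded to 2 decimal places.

Let U be the number unemployed. The labor force is E + U, and U/(E+U) = 0.0727.
So U = 0.0727 × 151.76 / (1 − 0.0727) = 11.0330 / 0.9273 ≈ 11.90 million.

About 11.90 million are unemployed.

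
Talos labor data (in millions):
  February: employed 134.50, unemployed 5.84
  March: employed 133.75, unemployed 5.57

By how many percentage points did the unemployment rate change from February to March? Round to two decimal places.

February: labor force = 134.50 + 5.84 = 140.34; u = 5.84/140.34 = 4.16%.
March: labor force = 133.75 + 5.57 = 139.32; u = 5.57/139.32 = 4.00%.
Change = 4.00% − 4.16% = −0.16 pp.

The unemployment rate changed by −0.16 percentage points.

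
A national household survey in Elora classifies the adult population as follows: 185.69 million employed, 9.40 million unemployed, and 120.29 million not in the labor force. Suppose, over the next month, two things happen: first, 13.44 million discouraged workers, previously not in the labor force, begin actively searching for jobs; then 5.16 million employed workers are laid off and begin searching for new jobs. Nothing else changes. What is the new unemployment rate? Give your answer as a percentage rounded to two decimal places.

New unemployment rate ≈ 13.43%.

Initially, labor force = 185.69 + 9.40 = 195.09 million, so u = 9.40/195.09 = 4.82%.
After the first change, unemployed and labor force both rise by 13.44 → E = 185.69, U = 22.84, labor force = 208.53 million.
After the second change, employed falls and unemployed rises by 5.16; labor force unchanged → E = 180.53, U = 28.00, labor force = 208.53 million.
New unemployment rate = 28.00 / 208.53 = 13.43%.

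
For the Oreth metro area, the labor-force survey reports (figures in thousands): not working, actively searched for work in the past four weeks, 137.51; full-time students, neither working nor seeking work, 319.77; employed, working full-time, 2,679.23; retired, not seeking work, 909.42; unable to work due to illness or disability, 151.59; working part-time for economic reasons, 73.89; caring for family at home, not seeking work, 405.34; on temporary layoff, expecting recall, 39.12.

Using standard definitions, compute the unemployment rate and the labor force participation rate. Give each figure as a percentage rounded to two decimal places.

Employed = 2,679.23 + 73.89 = 2,753.12 thousand (anyone who worked, including part-time for economic reasons, counts as employed).
Unemployed = 137.51 + 39.12 = 176.63 thousand (jobless and actively searching, or on temporary layoff).
Labor force = 2,753.12 + 176.63 = 2,929.75 thousand.
Not in labor force = 319.77 + 909.42 + 151.59 + 405.34 = 1,786.12 thousand (those not working and not actively searching are outside the labor force).
Civilian working-age population = 2,929.75 + 1,786.12 = 4,715.87 thousand.
Unemployment rate = 176.63 / 2,929.75 = 6.03%.
Labor force participation rate = 2,929.75 / 4,715.87 = 62.13%.

Unemployment rate ≈ 6.03%; labor force participation rate ≈ 62.13%.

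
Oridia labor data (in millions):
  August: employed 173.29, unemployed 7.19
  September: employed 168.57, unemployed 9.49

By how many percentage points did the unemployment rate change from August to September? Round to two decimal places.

August: labor force = 173.29 + 7.19 = 180.48; u = 7.19/180.48 = 3.98%.
September: labor force = 168.57 + 9.49 = 178.06; u = 9.49/178.06 = 5.33%.
Change = 5.33% − 3.98% = +1.35 pp.

The unemployment rate changed by +1.35 percentage points.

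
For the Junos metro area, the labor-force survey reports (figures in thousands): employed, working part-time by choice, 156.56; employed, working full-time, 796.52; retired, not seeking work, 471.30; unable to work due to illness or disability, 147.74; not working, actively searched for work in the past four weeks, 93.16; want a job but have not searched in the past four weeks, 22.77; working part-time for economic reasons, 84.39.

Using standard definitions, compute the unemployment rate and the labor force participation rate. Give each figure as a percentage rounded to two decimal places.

Unemployment rate ≈ 8.24%; labor force participation rate ≈ 63.79%.

Employed = 156.56 + 796.52 + 84.39 = 1,037.47 thousand (anyone who worked, including part-time for economic reasons, counts as employed).
Unemployed = 93.16 thousand.
Labor force = 1,037.47 + 93.16 = 1,130.63 thousand.
Not in labor force = 471.30 + 147.74 + 22.77 = 641.81 thousand (those not working and not actively searching are outside the labor force — including those who want a job but have given up searching).
Civilian working-age population = 1,130.63 + 641.81 = 1,772.44 thousand.
Unemployment rate = 93.16 / 1,130.63 = 8.24%.
Labor force participation rate = 1,130.63 / 1,772.44 = 63.79%.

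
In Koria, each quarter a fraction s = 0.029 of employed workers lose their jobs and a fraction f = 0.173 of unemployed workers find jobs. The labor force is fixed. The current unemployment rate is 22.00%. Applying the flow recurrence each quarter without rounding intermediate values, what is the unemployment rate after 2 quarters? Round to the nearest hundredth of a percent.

Unemployment rate after two quarters ≈ 19.22%.

With a fixed labor force, u_{t+1} = u_t + s·(1−u_t) − f·u_t = u_t·(1−s−f) + s.
Here 1−s−f = 0.798 and s = 0.029.
u_1 = 0.220000 × 0.798 + 0.029 = 0.204560.
u_2 = 0.204560 × 0.798 + 0.029 = 0.192239.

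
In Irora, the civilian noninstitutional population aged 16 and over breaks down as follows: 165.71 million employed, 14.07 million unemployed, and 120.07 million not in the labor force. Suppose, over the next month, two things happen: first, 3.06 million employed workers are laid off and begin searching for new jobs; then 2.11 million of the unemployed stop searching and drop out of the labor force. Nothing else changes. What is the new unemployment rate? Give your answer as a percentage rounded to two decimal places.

Initially, labor force = 165.71 + 14.07 = 179.78 million, so u = 14.07/179.78 = 7.83%.
After the first change, employed falls and unemployed rises by 3.06; labor force unchanged → E = 162.65, U = 17.13, labor force = 179.78 million.
After the second change, unemployed and labor force both fall by 2.11 → E = 162.65, U = 15.02, labor force = 177.67 million.
New unemployment rate = 15.02 / 177.67 = 8.45%.

New unemployment rate ≈ 8.45%.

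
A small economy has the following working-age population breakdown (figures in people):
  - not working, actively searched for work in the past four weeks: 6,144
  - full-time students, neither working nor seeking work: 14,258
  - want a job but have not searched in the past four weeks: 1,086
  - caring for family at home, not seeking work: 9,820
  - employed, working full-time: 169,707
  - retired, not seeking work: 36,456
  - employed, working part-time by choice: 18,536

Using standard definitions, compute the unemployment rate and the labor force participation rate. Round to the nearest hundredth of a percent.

Employed = 169,707 + 18,536 = 188,243.
Unemployed = 6,144.
Labor force = 188,243 + 6,144 = 194,387.
Not in labor force = 14,258 + 1,086 + 9,820 + 36,456 = 61,620 (those not working and not actively searching are outside the labor force — including those who want a job but have given up searching).
Civilian working-age population = 194,387 + 61,620 = 256,007.
Unemployment rate = 6,144 / 194,387 = 3.16%.
Labor force participation rate = 194,387 / 256,007 = 75.93%.

Unemployment rate ≈ 3.16%; labor force participation rate ≈ 75.93%.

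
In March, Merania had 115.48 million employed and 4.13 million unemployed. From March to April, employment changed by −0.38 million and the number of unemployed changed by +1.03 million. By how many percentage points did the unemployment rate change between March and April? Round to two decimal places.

The unemployment rate changed by +0.84 percentage points.

March: labor force = 115.48 + 4.13 = 119.61; u = 4.13/119.61 = 3.45%.
April: labor force = 115.10 + 5.16 = 120.26; u = 5.16/120.26 = 4.29%.
Change = 4.29% − 3.45% = +0.84 pp.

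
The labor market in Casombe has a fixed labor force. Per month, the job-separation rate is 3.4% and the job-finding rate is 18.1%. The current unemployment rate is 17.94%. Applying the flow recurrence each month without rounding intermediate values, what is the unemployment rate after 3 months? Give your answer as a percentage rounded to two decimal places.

With a fixed labor force, u_{t+1} = u_t + s·(1−u_t) − f·u_t = u_t·(1−s−f) + s.
Here 1−s−f = 0.785 and s = 0.034.
u_1 = 0.179400 × 0.785 + 0.034 = 0.174829.
u_2 = 0.174829 × 0.785 + 0.034 = 0.171241.
u_3 = 0.171241 × 0.785 + 0.034 = 0.168424.

Unemployment rate after three months ≈ 16.84%.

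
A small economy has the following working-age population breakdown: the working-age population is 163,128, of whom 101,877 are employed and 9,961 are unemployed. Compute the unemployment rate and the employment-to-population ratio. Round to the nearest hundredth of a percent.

Unemployment rate ≈ 8.91%; employment-population ratio ≈ 62.45%.

Labor force = employed + unemployed = 101,877 + 9,961 = 111,838.
Unemployment rate = 9,961 / 111,838 = 8.91%.
Employment-population ratio = 101,877 / 163,128 = 62.45%.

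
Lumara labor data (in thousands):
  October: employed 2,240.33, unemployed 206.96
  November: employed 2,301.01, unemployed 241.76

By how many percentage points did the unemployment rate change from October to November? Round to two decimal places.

October: labor force = 2,240.33 + 206.96 = 2,447.29; u = 206.96/2,447.29 = 8.46%.
November: labor force = 2,301.01 + 241.76 = 2,542.77; u = 241.76/2,542.77 = 9.51%.
Change = 9.51% − 8.46% = +1.05 pp.

The unemployment rate changed by +1.05 percentage points.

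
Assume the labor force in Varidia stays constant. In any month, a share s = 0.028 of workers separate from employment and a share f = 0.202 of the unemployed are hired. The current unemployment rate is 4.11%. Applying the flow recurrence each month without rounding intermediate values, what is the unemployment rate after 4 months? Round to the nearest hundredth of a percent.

With a fixed labor force, u_{t+1} = u_t + s·(1−u_t) − f·u_t = u_t·(1−s−f) + s.
Here 1−s−f = 0.770 and s = 0.028.
u_1 = 0.041100 × 0.770 + 0.028 = 0.059647.
u_2 = 0.059647 × 0.770 + 0.028 = 0.073928.
u_3 = 0.073928 × 0.770 + 0.028 = 0.084925.
u_4 = 0.084925 × 0.770 + 0.028 = 0.093392.

Unemployment rate after four months ≈ 9.34%.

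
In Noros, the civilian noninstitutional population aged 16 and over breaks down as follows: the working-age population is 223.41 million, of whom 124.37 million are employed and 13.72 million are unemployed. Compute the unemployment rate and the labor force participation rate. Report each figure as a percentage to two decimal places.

Unemployment rate ≈ 9.94%; labor force participation rate ≈ 61.81%.

Labor force = employed + unemployed = 124.37 + 13.72 = 138.09 million.
Unemployment rate = 13.72 / 138.09 = 9.94%.
Labor force participation rate = 138.09 / 223.41 = 61.81%.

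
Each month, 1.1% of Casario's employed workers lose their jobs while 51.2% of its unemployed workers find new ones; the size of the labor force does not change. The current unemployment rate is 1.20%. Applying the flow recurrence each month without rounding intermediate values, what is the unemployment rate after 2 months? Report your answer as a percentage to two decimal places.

With a fixed labor force, u_{t+1} = u_t + s·(1−u_t) − f·u_t = u_t·(1−s−f) + s.
Here 1−s−f = 0.477 and s = 0.011.
u_1 = 0.012000 × 0.477 + 0.011 = 0.016724.
u_2 = 0.016724 × 0.477 + 0.011 = 0.018977.

Unemployment rate after two months ≈ 1.90%.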